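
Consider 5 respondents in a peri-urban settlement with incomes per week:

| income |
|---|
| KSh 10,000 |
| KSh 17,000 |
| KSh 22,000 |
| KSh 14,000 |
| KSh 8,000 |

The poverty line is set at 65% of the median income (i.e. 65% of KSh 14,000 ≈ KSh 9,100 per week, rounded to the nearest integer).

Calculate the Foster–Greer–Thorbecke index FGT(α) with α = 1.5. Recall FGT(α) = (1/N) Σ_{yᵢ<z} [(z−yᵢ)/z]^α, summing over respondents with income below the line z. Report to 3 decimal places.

Incomes under z: KSh 8,000 (q = 1 of N = 5).
Relative gaps: (9100−8000)/9100 = 0.1209.
Raised to α = 1.5: 0.04203.
Sum = 0.042027; FGT(1.5) = 0.042027 / 5 = 0.008.

0.008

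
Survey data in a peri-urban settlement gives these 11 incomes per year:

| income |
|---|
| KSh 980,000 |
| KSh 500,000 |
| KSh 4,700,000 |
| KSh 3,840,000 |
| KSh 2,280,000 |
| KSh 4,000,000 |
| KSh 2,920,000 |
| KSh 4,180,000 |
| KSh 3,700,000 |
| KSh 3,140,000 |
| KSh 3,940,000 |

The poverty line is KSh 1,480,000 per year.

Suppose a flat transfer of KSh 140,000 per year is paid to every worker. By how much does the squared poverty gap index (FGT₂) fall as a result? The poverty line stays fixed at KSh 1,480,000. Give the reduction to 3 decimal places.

0.016

Before: below the line — KSh 500,000, KSh 980,000; squared poverty gap index (FGT₂) = 0.05024.
After the KSh 140,000 transfer: below the line — KSh 640,000, KSh 1,120,000; squared poverty gap index (FGT₂) = 0.03466.
Reduction = 0.05024 − 0.03466 = 0.016.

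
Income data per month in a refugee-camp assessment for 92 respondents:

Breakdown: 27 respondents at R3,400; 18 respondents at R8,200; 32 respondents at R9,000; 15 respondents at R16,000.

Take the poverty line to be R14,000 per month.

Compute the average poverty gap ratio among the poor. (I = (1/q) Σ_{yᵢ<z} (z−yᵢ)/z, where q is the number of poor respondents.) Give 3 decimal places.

0.511

Below z: 27×R3,400, 18×R8,200, 32×R9,000 (q = 77 of N = 92).
Shortfall ratios (z−y)/z: 0.7571 (×27), 0.4143 (×18), 0.3571 (×32); sum = 39.328571.
I averages over the q = 77 poor units only: 39.328571 / 77 = 0.511.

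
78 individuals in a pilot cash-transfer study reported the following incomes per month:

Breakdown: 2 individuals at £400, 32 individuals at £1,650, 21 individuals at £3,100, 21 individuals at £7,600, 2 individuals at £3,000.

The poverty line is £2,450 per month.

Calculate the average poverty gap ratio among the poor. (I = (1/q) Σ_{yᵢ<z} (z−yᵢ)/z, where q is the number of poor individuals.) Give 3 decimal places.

0.357

Below the line: 2×£400, 32×£1,650 (q = 34 of N = 78).
Relative gaps: 0.8367 (×2), 0.3265 (×32); sum = 12.122449.
The income-gap ratio divides by q (the poor only): 12.122449 / 34 = 0.357.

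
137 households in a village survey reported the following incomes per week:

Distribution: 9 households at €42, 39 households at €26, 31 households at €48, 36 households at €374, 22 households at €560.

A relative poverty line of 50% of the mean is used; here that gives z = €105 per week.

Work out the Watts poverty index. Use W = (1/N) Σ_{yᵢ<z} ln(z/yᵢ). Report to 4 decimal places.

Incomes under z: 39×€26, 9×€42, 31×€48 (q = 79 of N = 137).
Log gaps: ln(105/26) = 1.3959 (×39); ln(105/42) = 0.9163 (×9); ln(105/48) = 0.7828 (×31).
W = 86.950845 / 137 = 0.6347.

0.6347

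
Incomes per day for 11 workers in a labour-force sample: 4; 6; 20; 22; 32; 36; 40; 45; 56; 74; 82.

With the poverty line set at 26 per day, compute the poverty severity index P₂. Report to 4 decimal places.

0.1259

Poor units: 4, 6, 20, 22 (q = 4 of N = 11).
Gap ratios (z−y)/z: (26−4)/26 = 0.8462; (26−6)/26 = 0.7692; (26−20)/26 = 0.2308; (26−22)/26 = 0.1538.
Squared: 0.7160; 0.5917; 0.0533; 0.0237.
Sum = 1.384615; P₂ = 1.384615 / 11 = 0.1259.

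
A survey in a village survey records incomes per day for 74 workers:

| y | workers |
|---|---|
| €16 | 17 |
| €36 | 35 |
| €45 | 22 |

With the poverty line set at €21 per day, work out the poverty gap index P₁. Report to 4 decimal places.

Poor units: 17×€16 (q = 17 of N = 74).
Relative gaps: (21−16)/21 = 0.2381 (×17).
Σ = 4.047619. Dividing by the full population N = 74 gives P₁ = 0.0547.

0.0547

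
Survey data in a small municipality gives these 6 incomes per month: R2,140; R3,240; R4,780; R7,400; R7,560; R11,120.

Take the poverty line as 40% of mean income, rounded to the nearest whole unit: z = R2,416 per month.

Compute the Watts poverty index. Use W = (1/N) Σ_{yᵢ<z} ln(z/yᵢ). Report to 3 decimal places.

0.020

Below the line: R2,140 (q = 1 of N = 6).
ln(z/y) terms: ln(2416/2140) = 0.1213.
W = 0.121307 / 6 = 0.020.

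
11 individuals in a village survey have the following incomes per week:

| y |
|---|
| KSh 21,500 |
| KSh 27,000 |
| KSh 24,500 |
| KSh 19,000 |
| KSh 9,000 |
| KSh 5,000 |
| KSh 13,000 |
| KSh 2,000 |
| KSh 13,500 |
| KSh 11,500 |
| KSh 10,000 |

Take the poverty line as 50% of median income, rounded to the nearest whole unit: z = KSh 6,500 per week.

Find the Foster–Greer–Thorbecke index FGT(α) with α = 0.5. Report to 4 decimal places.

0.1193

Below z: KSh 2,000, KSh 5,000 (q = 2 of N = 11).
Normalized shortfalls: (6500−2000)/6500 = 0.6923; (6500−5000)/6500 = 0.2308.
Raised to α = 0.5: 0.83205; 0.48038.
Sum = 1.312435; FGT(0.5) = 1.312435 / 11 = 0.1193.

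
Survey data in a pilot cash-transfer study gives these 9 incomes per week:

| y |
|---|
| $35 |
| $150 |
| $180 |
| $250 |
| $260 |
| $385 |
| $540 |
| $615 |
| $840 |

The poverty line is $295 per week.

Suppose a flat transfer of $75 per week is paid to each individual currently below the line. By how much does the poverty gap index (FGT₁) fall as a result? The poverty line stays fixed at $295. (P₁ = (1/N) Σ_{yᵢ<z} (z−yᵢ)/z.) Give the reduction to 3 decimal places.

0.115

Before: below the line — $35, $150, $180, $250, $260; poverty gap index (FGT₁) = 0.22599.
After the $75 transfer: below the line — $110, $225, $255; poverty gap index (FGT₁) = 0.11111.
Reduction = 0.22599 − 0.11111 = 0.115.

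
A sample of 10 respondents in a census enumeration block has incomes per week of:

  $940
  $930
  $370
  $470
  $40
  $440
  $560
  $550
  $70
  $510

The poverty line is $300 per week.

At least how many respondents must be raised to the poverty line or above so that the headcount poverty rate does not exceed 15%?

1

2 of the 10 respondents are poor, so H = 2/10 = 0.200.
A headcount ratio of at most 15% allows at most ⌊0.15 × 10⌋ = 1 poor respondents.
So at least 2 − 1 = 1 must be lifted.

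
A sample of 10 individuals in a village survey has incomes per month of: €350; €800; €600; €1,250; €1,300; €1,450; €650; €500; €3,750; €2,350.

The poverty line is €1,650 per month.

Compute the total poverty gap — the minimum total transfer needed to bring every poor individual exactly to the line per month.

Incomes under z: €350, €500, €600, €650, €800, €1,250, €1,300, €1,450 (q = 8 of N = 10).
Individual gaps: 1650−350 = 1300; 1650−500 = 1150; 1650−600 = 1050; 1650−650 = 1000; 1650−800 = 850; 1650−1250 = 400; 1650−1300 = 350; 1650−1450 = 200.
Aggregate gap = €6,300.

€6,300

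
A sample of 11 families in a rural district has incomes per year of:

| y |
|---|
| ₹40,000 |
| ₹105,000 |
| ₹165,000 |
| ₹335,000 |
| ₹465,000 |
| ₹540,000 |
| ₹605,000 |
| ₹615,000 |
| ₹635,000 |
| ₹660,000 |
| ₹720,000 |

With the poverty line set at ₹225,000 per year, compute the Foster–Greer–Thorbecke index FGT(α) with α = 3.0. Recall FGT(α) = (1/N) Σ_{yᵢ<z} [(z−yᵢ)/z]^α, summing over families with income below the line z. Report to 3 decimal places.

Below the line: ₹40,000, ₹105,000, ₹165,000 (q = 3 of N = 11).
Gap ratios (z−y)/z: (225000−40000)/225000 = 0.8222; (225000−105000)/225000 = 0.5333; (225000−165000)/225000 = 0.2667.
Raised to α = 3.0: 0.55586; 0.15170; 0.01896.
Sum = 0.726529; FGT(3.0) = 0.726529 / 11 = 0.066.

0.066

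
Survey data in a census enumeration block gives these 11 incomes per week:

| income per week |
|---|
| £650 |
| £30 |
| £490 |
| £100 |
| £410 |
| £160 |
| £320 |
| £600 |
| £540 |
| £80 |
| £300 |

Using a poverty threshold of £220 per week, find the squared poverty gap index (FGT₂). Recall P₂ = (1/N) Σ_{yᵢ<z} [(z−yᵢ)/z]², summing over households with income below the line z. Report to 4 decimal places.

0.1384

Below the line: £30, £80, £100, £160 (q = 4 of N = 11).
Normalized shortfalls: (220−30)/220 = 0.8636; (220−80)/220 = 0.6364; (220−100)/220 = 0.5455; (220−160)/220 = 0.2727.
Squared: 0.7459; 0.4050; 0.2975; 0.0744.
Sum = 1.522727; P₂ = 1.522727 / 11 = 0.1384.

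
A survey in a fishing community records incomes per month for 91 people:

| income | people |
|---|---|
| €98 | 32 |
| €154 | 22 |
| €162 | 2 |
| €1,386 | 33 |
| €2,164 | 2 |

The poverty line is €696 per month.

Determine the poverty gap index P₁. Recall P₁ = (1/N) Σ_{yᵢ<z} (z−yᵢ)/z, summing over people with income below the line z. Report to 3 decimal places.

Below z: 32×€98, 22×€154, 2×€162 (q = 56 of N = 91).
Normalized shortfalls: (696−98)/696 = 0.8592 (×32); (696−154)/696 = 0.7787 (×22); (696−162)/696 = 0.7672 (×2).
Σ = 46.160920. Dividing by the full population N = 91 gives P₁ = 0.507.

0.507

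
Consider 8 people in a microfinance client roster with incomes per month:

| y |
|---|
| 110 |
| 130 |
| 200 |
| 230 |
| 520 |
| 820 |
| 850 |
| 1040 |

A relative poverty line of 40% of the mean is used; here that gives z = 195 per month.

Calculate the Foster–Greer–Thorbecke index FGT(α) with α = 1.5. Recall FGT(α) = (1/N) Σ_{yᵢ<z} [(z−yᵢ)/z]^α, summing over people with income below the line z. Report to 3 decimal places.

0.060

Below the line: 110, 130 (q = 2 of N = 8).
Shortfall ratios: (195−110)/195 = 0.4359; (195−130)/195 = 0.3333.
Raised to α = 1.5: 0.28779; 0.19245.
Sum = 0.480241; FGT(1.5) = 0.480241 / 8 = 0.060.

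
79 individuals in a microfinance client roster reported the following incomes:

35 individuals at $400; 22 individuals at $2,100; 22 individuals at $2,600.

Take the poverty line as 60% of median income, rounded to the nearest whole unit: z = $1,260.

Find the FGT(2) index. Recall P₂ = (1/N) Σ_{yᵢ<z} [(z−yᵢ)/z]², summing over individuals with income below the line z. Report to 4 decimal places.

0.2064

Below the line: 35×$400 (q = 35 of N = 79).
Shortfall ratios: (1260−400)/1260 = 0.6825 (×35).
Squared: 0.4659 (×35).
Sum = 16.305115; P₂ = 16.305115 / 79 = 0.2064.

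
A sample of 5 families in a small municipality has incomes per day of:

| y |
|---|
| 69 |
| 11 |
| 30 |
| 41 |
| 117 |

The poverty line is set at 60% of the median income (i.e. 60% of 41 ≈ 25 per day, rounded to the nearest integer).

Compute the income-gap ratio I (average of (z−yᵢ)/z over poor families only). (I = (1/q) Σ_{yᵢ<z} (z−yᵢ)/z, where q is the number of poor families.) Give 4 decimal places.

0.5600

Poor units: 11 (q = 1 of N = 5).
Shortfall ratios (z−y)/z: 0.5600; sum = 0.560000.
I averages over the q = 1 poor units only: 0.560000 / 1 = 0.5600.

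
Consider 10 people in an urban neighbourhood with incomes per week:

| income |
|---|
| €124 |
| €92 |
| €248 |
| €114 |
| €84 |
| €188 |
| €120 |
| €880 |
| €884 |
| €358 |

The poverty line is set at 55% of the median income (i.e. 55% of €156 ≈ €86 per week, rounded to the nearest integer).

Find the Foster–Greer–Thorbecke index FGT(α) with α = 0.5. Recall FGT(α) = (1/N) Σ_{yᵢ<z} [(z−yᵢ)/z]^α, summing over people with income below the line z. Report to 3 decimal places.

Below the line: €84 (q = 1 of N = 10).
Shortfall ratios: (86−84)/86 = 0.0233.
Raised to α = 0.5: 0.15250.
Sum = 0.152499; FGT(0.5) = 0.152499 / 10 = 0.015.

0.015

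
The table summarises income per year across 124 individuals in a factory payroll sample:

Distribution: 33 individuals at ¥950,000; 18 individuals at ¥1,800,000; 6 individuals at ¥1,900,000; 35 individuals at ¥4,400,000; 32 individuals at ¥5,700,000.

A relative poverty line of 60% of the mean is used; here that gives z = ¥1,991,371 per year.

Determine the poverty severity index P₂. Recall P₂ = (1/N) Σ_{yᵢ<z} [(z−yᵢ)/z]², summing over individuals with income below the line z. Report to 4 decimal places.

0.0742

Incomes under z: 33×¥950,000, 18×¥1,800,000, 6×¥1,900,000 (q = 57 of N = 124).
Shortfall ratios: (1991371−950000)/1991371 = 0.5229 (×33); (1991371−1800000)/1991371 = 0.0961 (×18); (1991371−1900000)/1991371 = 0.0459 (×6).
Squared: 0.2735 (×33); 0.0092 (×18); 0.0021 (×6).
Sum = 9.203312; P₂ = 9.203312 / 124 = 0.0742.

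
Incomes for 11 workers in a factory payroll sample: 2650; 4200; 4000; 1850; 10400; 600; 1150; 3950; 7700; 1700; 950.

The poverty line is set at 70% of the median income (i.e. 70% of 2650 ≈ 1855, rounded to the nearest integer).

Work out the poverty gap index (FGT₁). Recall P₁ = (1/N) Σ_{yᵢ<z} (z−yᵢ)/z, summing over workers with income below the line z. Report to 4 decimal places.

0.1482

Incomes under z: 600, 950, 1150, 1700, 1850 (q = 5 of N = 11).
Gap ratios (z−y)/z: (1855−600)/1855 = 0.6765; (1855−950)/1855 = 0.4879; (1855−1150)/1855 = 0.3801; (1855−1700)/1855 = 0.0836; (1855−1850)/1855 = 0.0027.
Sum of shortfalls = 1.630728; P₁ averages over all N: 1.630728 / 11 = 0.1482.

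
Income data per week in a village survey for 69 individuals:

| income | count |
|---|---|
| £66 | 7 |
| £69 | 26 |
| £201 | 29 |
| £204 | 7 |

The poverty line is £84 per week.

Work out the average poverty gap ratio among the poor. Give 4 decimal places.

Below the line: 7×£66, 26×£69 (q = 33 of N = 69).
Relative gaps: 0.2143 (×7), 0.1786 (×26); sum = 6.142857.
The income-gap ratio divides by q (the poor only): 6.142857 / 33 = 0.1861.

0.1861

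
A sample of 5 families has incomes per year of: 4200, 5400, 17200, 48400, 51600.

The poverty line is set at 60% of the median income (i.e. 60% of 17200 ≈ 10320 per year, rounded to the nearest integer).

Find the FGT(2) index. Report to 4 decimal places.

Below the line: 4200, 5400 (q = 2 of N = 5).
Relative gaps: (10320−4200)/10320 = 0.5930; (10320−5400)/10320 = 0.4767.
Squared: 0.3517; 0.2273.
Sum = 0.578962; P₂ = 0.578962 / 5 = 0.1158.

0.1158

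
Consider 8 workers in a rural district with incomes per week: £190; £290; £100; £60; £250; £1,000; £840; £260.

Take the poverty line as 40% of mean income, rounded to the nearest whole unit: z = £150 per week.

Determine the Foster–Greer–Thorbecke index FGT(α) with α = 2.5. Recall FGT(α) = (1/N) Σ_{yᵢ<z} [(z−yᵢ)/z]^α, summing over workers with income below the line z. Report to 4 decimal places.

Incomes under z: £60, £100 (q = 2 of N = 8).
Gap ratios (z−y)/z: (150−60)/150 = 0.6000; (150−100)/150 = 0.3333.
Raised to α = 2.5: 0.27885; 0.06415.
Sum = 0.343005; FGT(2.5) = 0.343005 / 8 = 0.0429.

0.0429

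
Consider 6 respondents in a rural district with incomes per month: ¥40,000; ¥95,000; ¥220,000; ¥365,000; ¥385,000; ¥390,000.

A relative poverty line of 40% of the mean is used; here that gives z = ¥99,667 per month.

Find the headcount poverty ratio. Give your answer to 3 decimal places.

2 of the 6 respondents have income below ¥99,667.
H = 2/6 = 0.333.

0.333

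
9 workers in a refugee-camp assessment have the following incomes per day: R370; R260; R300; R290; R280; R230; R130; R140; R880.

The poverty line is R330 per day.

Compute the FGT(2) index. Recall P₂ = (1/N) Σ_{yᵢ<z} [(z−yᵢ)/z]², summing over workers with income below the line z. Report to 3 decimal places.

0.098

Below z: R130, R140, R230, R260, R280, R290, R300 (q = 7 of N = 9).
Shortfall ratios: (330−130)/330 = 0.6061; (330−140)/330 = 0.5758; (330−230)/330 = 0.3030; (330−260)/330 = 0.2121; (330−280)/330 = 0.1515; (330−290)/330 = 0.1212; (330−300)/330 = 0.0909.
Squared: 0.3673; 0.3315; 0.0918; 0.0450; 0.0230; 0.0147; 0.0083.
Sum = 0.881543; P₂ = 0.881543 / 9 = 0.098.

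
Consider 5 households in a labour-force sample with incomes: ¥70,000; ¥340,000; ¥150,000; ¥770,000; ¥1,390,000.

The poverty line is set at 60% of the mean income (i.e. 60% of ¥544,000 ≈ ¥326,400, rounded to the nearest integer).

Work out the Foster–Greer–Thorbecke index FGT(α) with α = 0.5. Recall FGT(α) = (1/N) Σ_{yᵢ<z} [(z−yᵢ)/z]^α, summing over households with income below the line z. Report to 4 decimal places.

Incomes under z: ¥70,000, ¥150,000 (q = 2 of N = 5).
Shortfall ratios: (326400−70000)/326400 = 0.7855; (326400−150000)/326400 = 0.5404.
Raised to α = 0.5: 0.88631; 0.73515.
Sum = 1.621454; FGT(0.5) = 1.621454 / 5 = 0.3243.

0.3243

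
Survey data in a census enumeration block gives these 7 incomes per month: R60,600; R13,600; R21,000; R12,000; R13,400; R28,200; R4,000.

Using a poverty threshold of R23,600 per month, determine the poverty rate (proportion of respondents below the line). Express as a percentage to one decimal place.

71.4%

5 of the 7 respondents have income below R23,600.
H = 5/7 = 71.4%.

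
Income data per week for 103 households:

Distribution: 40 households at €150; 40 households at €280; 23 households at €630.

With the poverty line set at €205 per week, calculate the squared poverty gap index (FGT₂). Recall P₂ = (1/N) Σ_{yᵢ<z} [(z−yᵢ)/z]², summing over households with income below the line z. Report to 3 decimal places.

0.028

Poor units: 40×€150 (q = 40 of N = 103).
Gap ratios (z−y)/z: (205−150)/205 = 0.2683 (×40).
Squared: 0.0720 (×40).
Sum = 2.879239; P₂ = 2.879239 / 103 = 0.028.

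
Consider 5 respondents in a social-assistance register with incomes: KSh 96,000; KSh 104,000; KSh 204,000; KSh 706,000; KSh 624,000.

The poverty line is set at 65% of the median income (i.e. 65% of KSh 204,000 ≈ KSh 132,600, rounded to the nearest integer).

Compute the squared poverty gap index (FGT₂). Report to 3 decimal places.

Poor units: KSh 96,000, KSh 104,000 (q = 2 of N = 5).
Shortfall ratios: (132600−96000)/132600 = 0.2760; (132600−104000)/132600 = 0.2157.
Squared: 0.0762; 0.0465.
Sum = 0.122707; P₂ = 0.122707 / 5 = 0.025.

0.025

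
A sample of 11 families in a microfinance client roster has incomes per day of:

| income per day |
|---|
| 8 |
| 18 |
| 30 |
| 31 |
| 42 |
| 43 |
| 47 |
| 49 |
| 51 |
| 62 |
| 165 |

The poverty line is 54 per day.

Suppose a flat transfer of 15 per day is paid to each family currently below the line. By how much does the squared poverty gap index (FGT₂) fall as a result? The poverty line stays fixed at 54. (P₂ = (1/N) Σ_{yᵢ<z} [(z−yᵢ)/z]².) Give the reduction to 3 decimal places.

0.103

Before: below the line — 8, 18, 30, 31, 42, 43, 47, 49, 51; squared poverty gap index (FGT₂) = 0.15167.
After the 15 transfer: below the line — 23, 33, 45, 46; squared poverty gap index (FGT₂) = 0.04823.
Reduction = 0.15167 − 0.04823 = 0.103.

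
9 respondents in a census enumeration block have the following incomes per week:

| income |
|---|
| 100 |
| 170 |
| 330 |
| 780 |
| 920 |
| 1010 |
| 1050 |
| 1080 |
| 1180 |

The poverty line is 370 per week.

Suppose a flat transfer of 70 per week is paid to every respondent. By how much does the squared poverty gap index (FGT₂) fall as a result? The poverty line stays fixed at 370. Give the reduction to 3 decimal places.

0.047

Before: below the line — 100, 170, 330; squared poverty gap index (FGT₂) = 0.09293.
After the 70 transfer: below the line — 170, 240; squared poverty gap index (FGT₂) = 0.04618.
Reduction = 0.09293 − 0.04618 = 0.047.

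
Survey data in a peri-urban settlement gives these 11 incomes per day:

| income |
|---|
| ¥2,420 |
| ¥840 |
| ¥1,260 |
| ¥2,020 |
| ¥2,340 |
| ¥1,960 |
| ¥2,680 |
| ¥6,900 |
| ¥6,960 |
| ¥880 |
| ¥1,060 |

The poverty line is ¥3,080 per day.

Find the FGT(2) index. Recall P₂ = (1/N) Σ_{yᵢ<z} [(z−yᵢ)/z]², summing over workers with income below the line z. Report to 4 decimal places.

0.1991

Below the line: ¥840, ¥880, ¥1,060, ¥1,260, ¥1,960, ¥2,020, ¥2,340, ¥2,420, ¥2,680 (q = 9 of N = 11).
Gap ratios (z−y)/z: (3080−840)/3080 = 0.7273; (3080−880)/3080 = 0.7143; (3080−1060)/3080 = 0.6558; (3080−1260)/3080 = 0.5909; (3080−1960)/3080 = 0.3636; (3080−2020)/3080 = 0.3442; (3080−2340)/3080 = 0.2403; (3080−2420)/3080 = 0.2143; (3080−2680)/3080 = 0.1299.
Squared: 0.5289; 0.5102; 0.4301; 0.3492; 0.1322; 0.1184; 0.0577; 0.0459; 0.0169.
Sum = 2.189619; P₂ = 2.189619 / 11 = 0.1991.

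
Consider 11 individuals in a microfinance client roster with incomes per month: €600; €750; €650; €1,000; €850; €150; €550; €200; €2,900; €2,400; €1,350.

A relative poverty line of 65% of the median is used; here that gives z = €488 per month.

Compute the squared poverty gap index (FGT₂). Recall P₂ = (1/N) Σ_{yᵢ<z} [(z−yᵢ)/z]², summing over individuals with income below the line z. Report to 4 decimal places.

Below the line: €150, €200 (q = 2 of N = 11).
Gap ratios (z−y)/z: (488−150)/488 = 0.6926; (488−200)/488 = 0.5902.
Squared: 0.4797; 0.3483.
Sum = 0.828020; P₂ = 0.828020 / 11 = 0.0753.

0.0753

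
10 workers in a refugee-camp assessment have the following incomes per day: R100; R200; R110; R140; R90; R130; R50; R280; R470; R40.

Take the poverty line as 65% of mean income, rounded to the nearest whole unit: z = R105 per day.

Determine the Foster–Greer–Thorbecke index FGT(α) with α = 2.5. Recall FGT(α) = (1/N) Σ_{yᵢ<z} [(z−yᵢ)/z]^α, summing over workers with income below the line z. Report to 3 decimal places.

Below the line: R40, R50, R90, R100 (q = 4 of N = 10).
Normalized shortfalls: (105−40)/105 = 0.6190; (105−50)/105 = 0.5238; (105−90)/105 = 0.1429; (105−100)/105 = 0.0476.
Raised to α = 2.5: 0.30152; 0.19858; 0.00771; 0.00049.
Sum = 0.508303; FGT(2.5) = 0.508303 / 10 = 0.051.

0.051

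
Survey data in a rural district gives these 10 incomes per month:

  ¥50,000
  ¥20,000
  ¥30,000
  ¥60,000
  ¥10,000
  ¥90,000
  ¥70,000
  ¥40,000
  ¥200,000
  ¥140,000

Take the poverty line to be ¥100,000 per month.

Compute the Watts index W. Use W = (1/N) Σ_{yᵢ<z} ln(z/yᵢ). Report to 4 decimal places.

0.7698

Poor units: ¥10,000, ¥20,000, ¥30,000, ¥40,000, ¥50,000, ¥60,000, ¥70,000, ¥90,000 (q = 8 of N = 10).
Log shortfalls: ln(100000/10000) = 2.3026; ln(100000/20000) = 1.6094; ln(100000/30000) = 1.2040; ln(100000/40000) = 0.9163; ln(100000/50000) = 0.6931; ln(100000/60000) = 0.5108; ln(100000/70000) = 0.3567; ln(100000/90000) = 0.1054.
W = 7.698295 / 10 = 0.7698.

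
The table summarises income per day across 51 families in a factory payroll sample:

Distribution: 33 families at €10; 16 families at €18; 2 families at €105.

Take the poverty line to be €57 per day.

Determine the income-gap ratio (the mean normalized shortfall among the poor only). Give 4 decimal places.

0.7787

Below the line: 33×€10, 16×€18 (q = 49 of N = 51).
Shortfall ratios (z−y)/z: 0.8246 (×33), 0.6842 (×16); sum = 38.157895.
I averages over the q = 49 poor units only: 38.157895 / 49 = 0.7787.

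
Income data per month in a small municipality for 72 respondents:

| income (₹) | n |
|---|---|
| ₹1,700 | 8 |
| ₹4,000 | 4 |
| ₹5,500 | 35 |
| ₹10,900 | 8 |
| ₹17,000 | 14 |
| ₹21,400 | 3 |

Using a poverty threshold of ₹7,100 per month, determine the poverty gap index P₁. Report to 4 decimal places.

0.2183

Below z: 8×₹1,700, 4×₹4,000, 35×₹5,500 (q = 47 of N = 72).
Gap ratios (z−y)/z: (7100−1700)/7100 = 0.7606 (×8); (7100−4000)/7100 = 0.4366 (×4); (7100−5500)/7100 = 0.2254 (×35).
Sum of shortfalls = 15.718310; P₁ averages over all N: 15.718310 / 72 = 0.2183.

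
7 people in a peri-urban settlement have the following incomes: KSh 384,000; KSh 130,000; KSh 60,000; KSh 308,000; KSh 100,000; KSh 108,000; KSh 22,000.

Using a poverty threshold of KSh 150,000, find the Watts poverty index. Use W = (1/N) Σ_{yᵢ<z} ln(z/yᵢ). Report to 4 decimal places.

Below z: KSh 22,000, KSh 60,000, KSh 100,000, KSh 108,000, KSh 130,000 (q = 5 of N = 7).
Log gaps: ln(150000/22000) = 1.9196; ln(150000/60000) = 0.9163; ln(150000/100000) = 0.4055; ln(150000/108000) = 0.3285; ln(150000/130000) = 0.1431.
W = 3.712954 / 7 = 0.5304.

0.5304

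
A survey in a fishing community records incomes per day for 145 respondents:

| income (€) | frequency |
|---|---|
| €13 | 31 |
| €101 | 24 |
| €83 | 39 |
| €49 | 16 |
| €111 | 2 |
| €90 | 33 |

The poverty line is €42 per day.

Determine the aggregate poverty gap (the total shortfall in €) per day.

Incomes under z: 31×€13 (q = 31 of N = 145).
Individual gaps: 31×(42−13) = 899.
Aggregate gap = €899.

€899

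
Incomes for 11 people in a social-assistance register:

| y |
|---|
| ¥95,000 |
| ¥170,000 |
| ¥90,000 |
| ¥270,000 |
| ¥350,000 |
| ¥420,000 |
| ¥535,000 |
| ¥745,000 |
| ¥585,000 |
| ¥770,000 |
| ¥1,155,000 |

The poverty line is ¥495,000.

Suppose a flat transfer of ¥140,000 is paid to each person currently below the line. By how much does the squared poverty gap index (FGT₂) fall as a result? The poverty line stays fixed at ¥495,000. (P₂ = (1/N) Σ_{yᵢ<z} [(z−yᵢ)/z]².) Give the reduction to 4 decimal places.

0.1216

Before: below the line — ¥90,000, ¥95,000, ¥170,000, ¥270,000, ¥350,000, ¥420,000; squared poverty gap index (FGT₂) = 0.188079.
After the ¥140,000 transfer: below the line — ¥230,000, ¥235,000, ¥310,000, ¥410,000, ¥490,000; squared poverty gap index (FGT₂) = 0.066524.
Reduction = 0.188079 − 0.066524 = 0.1216.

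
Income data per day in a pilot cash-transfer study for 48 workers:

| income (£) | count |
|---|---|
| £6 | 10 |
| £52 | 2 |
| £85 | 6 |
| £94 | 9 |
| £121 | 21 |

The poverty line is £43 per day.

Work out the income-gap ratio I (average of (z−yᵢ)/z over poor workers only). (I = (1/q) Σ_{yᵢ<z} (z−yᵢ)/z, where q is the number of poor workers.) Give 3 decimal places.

Below z: 10×£6 (q = 10 of N = 48).
Relative gaps: 0.8605 (×10); sum = 8.604651.
The income-gap ratio divides by q (the poor only): 8.604651 / 10 = 0.860.

0.860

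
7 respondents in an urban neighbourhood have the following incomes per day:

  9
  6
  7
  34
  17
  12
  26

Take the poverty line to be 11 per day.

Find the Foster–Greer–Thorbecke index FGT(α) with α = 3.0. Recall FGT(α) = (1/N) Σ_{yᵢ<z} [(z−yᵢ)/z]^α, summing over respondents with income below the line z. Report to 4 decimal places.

0.0211

Incomes under z: 6, 7, 9 (q = 3 of N = 7).
Gap ratios (z−y)/z: (11−6)/11 = 0.4545; (11−7)/11 = 0.3636; (11−9)/11 = 0.1818.
Raised to α = 3.0: 0.09391; 0.04808; 0.00601.
Sum = 0.148009; FGT(3.0) = 0.148009 / 7 = 0.0211.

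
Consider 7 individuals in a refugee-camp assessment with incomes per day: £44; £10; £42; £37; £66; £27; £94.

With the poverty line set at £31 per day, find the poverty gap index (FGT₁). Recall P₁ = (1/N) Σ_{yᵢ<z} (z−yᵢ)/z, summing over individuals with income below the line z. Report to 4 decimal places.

0.1152

Below the line: £10, £27 (q = 2 of N = 7).
Shortfall ratios: (31−10)/31 = 0.6774; (31−27)/31 = 0.1290.
Σ = 0.806452. Dividing by the full population N = 7 gives P₁ = 0.1152.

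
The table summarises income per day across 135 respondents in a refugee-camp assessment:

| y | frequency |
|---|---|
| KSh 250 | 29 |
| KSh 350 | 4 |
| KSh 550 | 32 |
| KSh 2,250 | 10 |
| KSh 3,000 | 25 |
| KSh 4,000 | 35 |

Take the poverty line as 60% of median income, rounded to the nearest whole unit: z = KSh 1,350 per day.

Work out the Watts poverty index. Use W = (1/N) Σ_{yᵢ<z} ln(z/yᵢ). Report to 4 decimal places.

0.6151

Incomes under z: 29×KSh 250, 4×KSh 350, 32×KSh 550 (q = 65 of N = 135).
Log gaps: ln(1350/250) = 1.6864 (×29); ln(1350/350) = 1.3499 (×4); ln(1350/550) = 0.8979 (×32).
W = 83.039408 / 135 = 0.6151.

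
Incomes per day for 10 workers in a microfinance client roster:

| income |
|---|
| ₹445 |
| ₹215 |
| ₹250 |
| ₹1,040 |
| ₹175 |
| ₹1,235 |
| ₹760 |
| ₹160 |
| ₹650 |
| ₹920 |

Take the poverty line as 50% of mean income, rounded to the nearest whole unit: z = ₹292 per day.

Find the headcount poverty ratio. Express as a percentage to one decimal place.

40.0%

4 of the 10 workers have income below ₹292.
H = 4/10 = 40.0%.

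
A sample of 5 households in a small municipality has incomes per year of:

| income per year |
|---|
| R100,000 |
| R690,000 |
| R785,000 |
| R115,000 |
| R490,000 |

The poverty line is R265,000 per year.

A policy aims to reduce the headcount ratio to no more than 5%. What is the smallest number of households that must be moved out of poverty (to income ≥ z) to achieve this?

2 of the 5 households are poor, so H = 2/5 = 0.400.
A headcount ratio of at most 5% allows at most ⌊0.05 × 5⌋ = 0 poor households.
So at least 2 − 0 = 2 must be lifted.

2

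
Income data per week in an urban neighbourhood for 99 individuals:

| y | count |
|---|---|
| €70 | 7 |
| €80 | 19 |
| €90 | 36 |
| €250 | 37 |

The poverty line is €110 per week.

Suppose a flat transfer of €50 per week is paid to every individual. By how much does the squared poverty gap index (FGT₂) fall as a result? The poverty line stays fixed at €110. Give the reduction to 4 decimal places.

0.0356

Before: below the line — 7×€70, 19×€80, 36×€90; squared poverty gap index (FGT₂) = 0.035646.
After the €50 transfer: below the line — none; squared poverty gap index (FGT₂) = 0.000000.
Reduction = 0.035646 − 0.000000 = 0.0356.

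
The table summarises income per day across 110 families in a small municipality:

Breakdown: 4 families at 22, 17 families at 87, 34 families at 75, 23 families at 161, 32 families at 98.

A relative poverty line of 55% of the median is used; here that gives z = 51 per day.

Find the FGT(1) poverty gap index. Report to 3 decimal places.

0.021

Below z: 4×22 (q = 4 of N = 110).
Gap ratios (z−y)/z: (51−22)/51 = 0.5686 (×4).
Sum of shortfalls = 2.274510; P₁ averages over all N: 2.274510 / 110 = 0.021.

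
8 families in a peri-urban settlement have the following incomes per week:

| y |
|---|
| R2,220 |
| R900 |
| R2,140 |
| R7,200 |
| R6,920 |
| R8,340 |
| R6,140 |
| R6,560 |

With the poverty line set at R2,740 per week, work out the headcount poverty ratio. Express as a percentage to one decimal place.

3 of the 8 families have income below R2,740.
H = 3/8 = 37.5%.

37.5%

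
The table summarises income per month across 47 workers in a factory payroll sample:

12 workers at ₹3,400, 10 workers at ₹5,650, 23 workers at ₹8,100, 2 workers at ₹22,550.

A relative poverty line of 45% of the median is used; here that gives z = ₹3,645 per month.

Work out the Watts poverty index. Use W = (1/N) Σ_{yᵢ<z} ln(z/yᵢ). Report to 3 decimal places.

0.018

Below z: 12×₹3,400 (q = 12 of N = 47).
Log gaps: ln(3645/3400) = 0.0696 (×12).
W = 0.834971 / 47 = 0.018.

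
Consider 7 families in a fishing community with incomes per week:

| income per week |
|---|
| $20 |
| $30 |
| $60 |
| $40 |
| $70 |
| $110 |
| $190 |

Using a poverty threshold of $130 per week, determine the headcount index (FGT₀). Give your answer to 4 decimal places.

6 of the 7 families have income below $130.
H = 6/7 = 0.8571.

0.8571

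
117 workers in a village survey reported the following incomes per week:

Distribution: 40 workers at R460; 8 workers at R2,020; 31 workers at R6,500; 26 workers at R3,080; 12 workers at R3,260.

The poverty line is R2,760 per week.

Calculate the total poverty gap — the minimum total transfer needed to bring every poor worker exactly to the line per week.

Below the line: 40×R460, 8×R2,020 (q = 48 of N = 117).
Individual gaps: 40×(2760−460) = 92000; 8×(2760−2020) = 5920.
Aggregate gap = R97,920.

R97,920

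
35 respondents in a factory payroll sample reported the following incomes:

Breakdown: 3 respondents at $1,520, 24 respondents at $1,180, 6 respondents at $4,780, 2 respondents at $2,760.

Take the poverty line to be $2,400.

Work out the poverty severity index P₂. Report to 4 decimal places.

0.1887

Incomes under z: 24×$1,180, 3×$1,520 (q = 27 of N = 35).
Normalized shortfalls: (2400−1180)/2400 = 0.5083 (×24); (2400−1520)/2400 = 0.3667 (×3).
Squared: 0.2584 (×24); 0.1344 (×3).
Sum = 6.605000; P₂ = 6.605000 / 35 = 0.1887.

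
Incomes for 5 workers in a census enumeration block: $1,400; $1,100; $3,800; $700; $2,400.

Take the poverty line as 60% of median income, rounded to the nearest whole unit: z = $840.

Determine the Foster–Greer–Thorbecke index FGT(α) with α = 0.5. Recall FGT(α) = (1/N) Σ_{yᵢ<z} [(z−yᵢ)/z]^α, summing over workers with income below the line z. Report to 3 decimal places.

0.082

Poor units: $700 (q = 1 of N = 5).
Normalized shortfalls: (840−700)/840 = 0.1667.
Raised to α = 0.5: 0.40825.
Sum = 0.408248; FGT(0.5) = 0.408248 / 5 = 0.082.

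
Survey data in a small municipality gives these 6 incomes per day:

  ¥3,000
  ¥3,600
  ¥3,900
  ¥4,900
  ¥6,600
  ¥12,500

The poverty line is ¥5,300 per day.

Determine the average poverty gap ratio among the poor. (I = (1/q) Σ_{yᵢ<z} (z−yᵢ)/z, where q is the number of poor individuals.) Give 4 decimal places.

0.2736

Incomes under z: ¥3,000, ¥3,600, ¥3,900, ¥4,900 (q = 4 of N = 6).
Relative gaps: 0.4340, 0.3208, 0.2642, 0.0755; sum = 1.094340.
The income-gap ratio divides by q (the poor only): 1.094340 / 4 = 0.2736.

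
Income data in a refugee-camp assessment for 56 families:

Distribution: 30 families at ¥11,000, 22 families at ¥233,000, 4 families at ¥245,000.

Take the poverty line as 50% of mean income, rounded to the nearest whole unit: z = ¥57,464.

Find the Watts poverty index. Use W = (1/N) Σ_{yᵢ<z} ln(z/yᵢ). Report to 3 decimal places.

0.886

Below z: 30×¥11,000 (q = 30 of N = 56).
ln(z/y) terms: ln(57464/11000) = 1.6533 (×30).
W = 49.597902 / 56 = 0.886.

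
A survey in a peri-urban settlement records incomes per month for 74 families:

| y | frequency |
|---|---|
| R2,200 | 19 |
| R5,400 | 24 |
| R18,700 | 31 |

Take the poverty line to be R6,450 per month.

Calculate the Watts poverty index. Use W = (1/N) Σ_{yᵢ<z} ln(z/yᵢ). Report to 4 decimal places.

0.3338

Below z: 19×R2,200, 24×R5,400 (q = 43 of N = 74).
Log shortfalls: ln(6450/2200) = 1.0756 (×19); ln(6450/5400) = 0.1777 (×24).
W = 24.701181 / 74 = 0.3338.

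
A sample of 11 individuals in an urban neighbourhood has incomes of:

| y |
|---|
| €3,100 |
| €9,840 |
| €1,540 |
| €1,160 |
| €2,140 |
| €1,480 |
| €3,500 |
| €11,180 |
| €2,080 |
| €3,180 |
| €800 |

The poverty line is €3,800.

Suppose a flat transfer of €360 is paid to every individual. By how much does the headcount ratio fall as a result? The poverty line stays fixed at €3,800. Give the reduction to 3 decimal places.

0.091

Before: below the line — €800, €1,160, €1,480, €1,540, €2,080, €2,140, €3,100, €3,180, €3,500; headcount ratio = 0.81818.
After the €360 transfer: below the line — €1,160, €1,520, €1,840, €1,900, €2,440, €2,500, €3,460, €3,540; headcount ratio = 0.72727.
Reduction = 0.81818 − 0.72727 = 0.091.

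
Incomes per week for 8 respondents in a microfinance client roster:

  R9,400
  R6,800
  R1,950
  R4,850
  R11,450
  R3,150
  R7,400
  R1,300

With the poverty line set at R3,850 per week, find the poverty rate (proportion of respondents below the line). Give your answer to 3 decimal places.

3 of the 8 respondents have income below R3,850.
H = 3/8 = 0.375.

0.375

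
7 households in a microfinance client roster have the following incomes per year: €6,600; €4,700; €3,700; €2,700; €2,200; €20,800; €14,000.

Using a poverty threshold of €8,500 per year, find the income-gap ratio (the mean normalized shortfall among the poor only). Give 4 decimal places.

0.5318

Incomes under z: €2,200, €2,700, €3,700, €4,700, €6,600 (q = 5 of N = 7).
Relative gaps: 0.7412, 0.6824, 0.5647, 0.4471, 0.2235; sum = 2.658824.
I averages over the q = 5 poor units only: 2.658824 / 5 = 0.5318.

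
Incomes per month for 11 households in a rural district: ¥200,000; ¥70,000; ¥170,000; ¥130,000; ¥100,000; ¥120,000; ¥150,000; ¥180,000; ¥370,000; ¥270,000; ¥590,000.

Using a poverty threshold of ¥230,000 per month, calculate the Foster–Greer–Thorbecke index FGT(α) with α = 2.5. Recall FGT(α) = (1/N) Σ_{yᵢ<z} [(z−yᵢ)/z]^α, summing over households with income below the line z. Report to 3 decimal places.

0.096

Below z: ¥70,000, ¥100,000, ¥120,000, ¥130,000, ¥150,000, ¥170,000, ¥180,000, ¥200,000 (q = 8 of N = 11).
Normalized shortfalls: (230000−70000)/230000 = 0.6957; (230000−100000)/230000 = 0.5652; (230000−120000)/230000 = 0.4783; (230000−130000)/230000 = 0.4348; (230000−150000)/230000 = 0.3478; (230000−170000)/230000 = 0.2609; (230000−180000)/230000 = 0.2174; (230000−200000)/230000 = 0.1304.
Raised to α = 2.5: 0.40363; 0.24018; 0.15818; 0.12465; 0.07135; 0.03476; 0.02203; 0.00614.
Sum = 1.060928; FGT(2.5) = 1.060928 / 11 = 0.096.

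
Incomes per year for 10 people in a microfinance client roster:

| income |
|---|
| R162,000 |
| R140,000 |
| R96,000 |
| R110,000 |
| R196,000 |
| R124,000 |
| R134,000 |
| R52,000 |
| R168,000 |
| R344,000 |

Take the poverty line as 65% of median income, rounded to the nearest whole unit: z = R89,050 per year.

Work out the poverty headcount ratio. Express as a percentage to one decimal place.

1 of the 10 people have income below R89,050.
H = 1/10 = 10.0%.

10.0%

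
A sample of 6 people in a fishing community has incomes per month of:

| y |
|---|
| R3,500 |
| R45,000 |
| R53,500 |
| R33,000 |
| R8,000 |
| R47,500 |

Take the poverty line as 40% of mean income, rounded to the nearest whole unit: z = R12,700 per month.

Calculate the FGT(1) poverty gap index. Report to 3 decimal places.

0.182

Below the line: R3,500, R8,000 (q = 2 of N = 6).
Relative gaps: (12700−3500)/12700 = 0.7244; (12700−8000)/12700 = 0.3701.
Sum of shortfalls = 1.094488; P₁ averages over all N: 1.094488 / 6 = 0.182.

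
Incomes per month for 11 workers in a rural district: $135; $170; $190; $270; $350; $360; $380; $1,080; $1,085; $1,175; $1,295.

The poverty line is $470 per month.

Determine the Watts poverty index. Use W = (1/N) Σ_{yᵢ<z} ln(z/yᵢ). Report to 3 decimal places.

Below z: $135, $170, $190, $270, $350, $360, $380 (q = 7 of N = 11).
Log shortfalls: ln(470/135) = 1.2475; ln(470/170) = 1.0169; ln(470/190) = 0.9057; ln(470/270) = 0.5543; ln(470/350) = 0.2948; ln(470/360) = 0.2666; ln(470/380) = 0.2126.
W = 4.498401 / 11 = 0.409.

0.409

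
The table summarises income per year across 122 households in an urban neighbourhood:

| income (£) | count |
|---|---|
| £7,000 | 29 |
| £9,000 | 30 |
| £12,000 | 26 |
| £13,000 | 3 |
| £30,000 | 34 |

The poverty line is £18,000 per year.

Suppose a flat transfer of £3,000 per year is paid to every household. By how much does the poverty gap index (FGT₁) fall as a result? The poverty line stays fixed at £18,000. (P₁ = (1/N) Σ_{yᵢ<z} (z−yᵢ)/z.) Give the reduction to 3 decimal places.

Before: below the line — 29×£7,000, 30×£9,000, 26×£12,000, 3×£13,000; poverty gap index (FGT₁) = 0.34608.
After the £3,000 transfer: below the line — 29×£10,000, 30×£12,000, 26×£15,000, 3×£16,000; poverty gap index (FGT₁) = 0.22587.
Reduction = 0.34608 − 0.22587 = 0.120.

0.120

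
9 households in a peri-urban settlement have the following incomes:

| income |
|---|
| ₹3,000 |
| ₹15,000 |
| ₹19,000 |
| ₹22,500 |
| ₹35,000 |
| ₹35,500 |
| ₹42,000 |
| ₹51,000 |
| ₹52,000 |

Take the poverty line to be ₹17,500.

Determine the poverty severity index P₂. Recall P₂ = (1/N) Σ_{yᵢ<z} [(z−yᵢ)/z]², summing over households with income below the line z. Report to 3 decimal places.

0.079

Below the line: ₹3,000, ₹15,000 (q = 2 of N = 9).
Gap ratios (z−y)/z: (17500−3000)/17500 = 0.8286; (17500−15000)/17500 = 0.1429.
Squared: 0.6865; 0.0204.
Sum = 0.706939; P₂ = 0.706939 / 9 = 0.079.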